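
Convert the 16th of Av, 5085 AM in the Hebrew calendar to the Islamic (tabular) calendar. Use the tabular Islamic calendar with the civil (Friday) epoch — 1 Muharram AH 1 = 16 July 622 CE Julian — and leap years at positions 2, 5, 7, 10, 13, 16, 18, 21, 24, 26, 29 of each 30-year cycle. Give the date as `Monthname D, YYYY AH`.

Sha'ban 15, 725 AH

The source date corresponds to 4 August 1325 in the proleptic Gregorian calendar (JDN 2205222).
That day falls on 15 Sha'ban 725 AH in the tabular Islamic calendar.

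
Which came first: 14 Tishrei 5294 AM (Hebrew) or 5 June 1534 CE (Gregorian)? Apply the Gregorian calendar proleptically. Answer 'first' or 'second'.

The two dates have Julian Day Numbers 2281262 and 2281497 respectively.
Since 2281262 < 2281497, the first date comes first.

first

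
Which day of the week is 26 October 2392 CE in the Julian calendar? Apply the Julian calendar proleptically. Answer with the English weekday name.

In the Gregorian calendar this is 11 November 2392 (JDN 2595035).
JDN 2595035 mod 7 = 2, and JDN 0 was a Monday, so this is a Wednesday.

Wednesday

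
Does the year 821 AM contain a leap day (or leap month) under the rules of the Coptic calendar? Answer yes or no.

821 mod 4 = 1; in the Coptic calendar a year is leap when year mod 4 = 3, so it is a common year.

no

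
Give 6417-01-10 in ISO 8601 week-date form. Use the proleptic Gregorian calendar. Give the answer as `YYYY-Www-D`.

6417-W02-2

The weekday is Tuesday (ISO weekday 2).
That Tuesday belongs to ISO week 2 of ISO year 6417.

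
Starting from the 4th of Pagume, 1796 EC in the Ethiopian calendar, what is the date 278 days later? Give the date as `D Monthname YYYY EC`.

7 Sene 1797 EC

The starting date is JDN 2380208; 2380208 + 278 = 2380486.
JDN 2380486 corresponds to 7 Sene 1797 EC.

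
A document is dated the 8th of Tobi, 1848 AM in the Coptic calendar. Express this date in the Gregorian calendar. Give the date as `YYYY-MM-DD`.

2132-01-18

Both dates share Julian Day Number 2499774; in the Gregorian calendar that is 18 January 2132 CE.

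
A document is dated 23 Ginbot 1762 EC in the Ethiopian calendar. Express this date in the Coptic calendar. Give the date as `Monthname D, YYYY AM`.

The source date corresponds to 29 May 1770 in the Gregorian calendar (JDN 2367688).
That day falls on 23 Pashons 1486 AM in the Coptic calendar.

Pashons 23, 1486 AM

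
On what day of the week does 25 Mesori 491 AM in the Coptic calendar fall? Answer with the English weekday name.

Friday

In the proleptic Gregorian calendar this is 22 August 775 (JDN 2004356).
JDN 2004356 mod 7 = 4, and JDN 0 was a Monday, so this is a Friday.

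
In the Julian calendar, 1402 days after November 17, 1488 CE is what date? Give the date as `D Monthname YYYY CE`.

JDN of November 17, 1488 CE = 2264871.
2264871 + 1402 = 2266273.
JDN 2266273 in the Julian calendar is 19 September 1492 CE.

19 September 1492 CE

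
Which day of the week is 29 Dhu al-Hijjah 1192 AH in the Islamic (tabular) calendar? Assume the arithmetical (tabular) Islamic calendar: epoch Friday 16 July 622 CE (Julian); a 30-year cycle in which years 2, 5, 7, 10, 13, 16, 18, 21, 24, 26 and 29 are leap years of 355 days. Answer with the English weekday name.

This is JDN 2370844 (18 January 1779 Gregorian).
Since JDN mod 7 = 0 (0 = Monday), the day is Monday.

Monday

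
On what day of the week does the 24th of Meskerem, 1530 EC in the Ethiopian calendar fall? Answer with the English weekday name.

Friday

In the proleptic Gregorian calendar this is 1 October 1537 (JDN 2282711).
2282711 ≡ 4 (mod 7); counting from Monday = 0 gives Friday.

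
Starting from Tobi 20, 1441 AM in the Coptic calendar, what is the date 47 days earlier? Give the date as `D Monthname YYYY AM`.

3 Koiak 1441 AM

Counting 47 days back from JDN 2351129 reaches JDN 2351082, which is 3 Koiak 1441 AM.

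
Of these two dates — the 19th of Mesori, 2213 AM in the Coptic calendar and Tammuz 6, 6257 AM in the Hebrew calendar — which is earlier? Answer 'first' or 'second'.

First date → JDN 2633311; second date → JDN 2633259.
JDN 2633259 < JDN 2633311, so the second date is earlier.

second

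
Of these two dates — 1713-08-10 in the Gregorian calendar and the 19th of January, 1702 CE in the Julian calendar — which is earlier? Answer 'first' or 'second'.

second

The two dates have Julian Day Numbers 2346942 and 2342732 respectively.
Since 2342732 < 2346942, the second date comes first.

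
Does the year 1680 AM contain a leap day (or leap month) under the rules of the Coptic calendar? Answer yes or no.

no

1680 mod 4 = 0; in the Coptic calendar a year is leap when year mod 4 = 3, so it is a common year.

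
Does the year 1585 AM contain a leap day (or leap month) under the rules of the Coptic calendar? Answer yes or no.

1585 mod 4 = 1; in the Coptic calendar a year is leap when year mod 4 = 3, so it is a common year.

no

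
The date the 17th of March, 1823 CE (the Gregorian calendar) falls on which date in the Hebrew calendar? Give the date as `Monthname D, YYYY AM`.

Both dates share Julian Day Number 2386972; in the Hebrew calendar that is 5 Nisan 5583 AM.

Nisan 5, 5583 AM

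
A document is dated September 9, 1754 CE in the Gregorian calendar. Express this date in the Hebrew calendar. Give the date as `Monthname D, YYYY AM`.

Elul 22, 5514 AM

Julian Day Number of the source date = 2361947.
Converting JDN 2361947 to the Hebrew calendar gives 22 Elul 5514 AM.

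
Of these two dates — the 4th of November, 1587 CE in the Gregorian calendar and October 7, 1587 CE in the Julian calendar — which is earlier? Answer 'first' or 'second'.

second

The two dates have Julian Day Numbers 2301007 and 2300989 respectively.
Since 2300989 < 2301007, the second date comes first.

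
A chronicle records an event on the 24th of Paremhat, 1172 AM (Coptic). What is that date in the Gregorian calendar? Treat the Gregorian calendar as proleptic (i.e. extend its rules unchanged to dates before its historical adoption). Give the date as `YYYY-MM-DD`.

Julian Day Number of the source date = 2252941.
Converting JDN 2252941 to the Gregorian calendar gives 29 March 1456 CE.

1456-03-29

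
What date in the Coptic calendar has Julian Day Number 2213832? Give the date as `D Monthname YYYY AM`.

27 Meshir 1065 AM

JDN 2213832 is 1 March 1349 in the proleptic Gregorian calendar.
In the Coptic calendar that day is 27 Meshir 1065 AM.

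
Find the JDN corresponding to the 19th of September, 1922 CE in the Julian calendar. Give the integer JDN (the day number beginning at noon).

Equivalently 2 October 1922 (Gregorian).
JDN 2299161 is 15 October 1582 CE (Gregorian); the target day is +124169 days from there, so JDN = 2423330.

2423330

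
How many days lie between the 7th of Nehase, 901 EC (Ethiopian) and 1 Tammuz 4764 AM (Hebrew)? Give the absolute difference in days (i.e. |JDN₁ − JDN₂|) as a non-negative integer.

34660

JDN of the first date = 2053282.
JDN of the second date = 2087942.
|2087942 − 2053282| = 34660.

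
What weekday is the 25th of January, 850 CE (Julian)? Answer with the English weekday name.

In the proleptic Gregorian calendar this is 29 January 850 (JDN 2031545).
2031545 ≡ 5 (mod 7); counting from Monday = 0 gives Saturday.

Saturday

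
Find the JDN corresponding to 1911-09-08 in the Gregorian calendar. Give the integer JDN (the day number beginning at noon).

2419288

JDN 2400001 is 17 November 1858 CE (Gregorian), MJD 0; the target day is +19287 days from there, so JDN = 2419288.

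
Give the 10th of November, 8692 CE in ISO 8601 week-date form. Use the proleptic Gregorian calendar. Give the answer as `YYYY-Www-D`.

8692-W45-4

The weekday is Thursday (ISO weekday 4).
That Thursday belongs to ISO week 45 of ISO year 8692.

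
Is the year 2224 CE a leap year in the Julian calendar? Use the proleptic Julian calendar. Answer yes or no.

yes

2224 mod 4 = 0, so it is a leap year in the Julian calendar.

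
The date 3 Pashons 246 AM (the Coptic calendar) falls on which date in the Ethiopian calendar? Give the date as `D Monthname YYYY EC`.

3 Ginbot 522 EC

Both dates share Julian Day Number 1914758; in the Ethiopian calendar that is 3 Ginbot 522 EC.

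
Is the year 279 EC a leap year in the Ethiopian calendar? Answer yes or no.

yes

279 mod 4 = 3; in the Ethiopian calendar a year is leap when year mod 4 = 3, so it is a leap year.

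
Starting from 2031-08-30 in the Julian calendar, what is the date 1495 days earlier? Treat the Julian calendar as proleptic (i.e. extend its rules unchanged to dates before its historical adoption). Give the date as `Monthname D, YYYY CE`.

The starting date is JDN 2463122; 2463122 − 1495 = 2461627.
JDN 2461627 corresponds to July 27, 2027 CE.

July 27, 2027 CE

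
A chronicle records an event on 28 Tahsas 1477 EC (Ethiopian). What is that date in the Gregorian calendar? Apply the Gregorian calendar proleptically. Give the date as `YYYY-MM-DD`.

1485-01-02

Julian Day Number of the source date = 2263447.
Converting JDN 2263447 to the Gregorian calendar gives 2 January 1485 CE.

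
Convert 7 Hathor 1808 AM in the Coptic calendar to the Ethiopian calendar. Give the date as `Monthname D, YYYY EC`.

Both dates share Julian Day Number 2485103; in the Ethiopian calendar that is 7 Hidar 2084 EC.

Hidar 7, 2084 EC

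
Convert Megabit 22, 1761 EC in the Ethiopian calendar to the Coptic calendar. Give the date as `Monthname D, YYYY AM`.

Julian Day Number of the source date = 2367262.
Converting JDN 2367262 to the Coptic calendar gives 22 Paremhat 1485 AM.

Paremhat 22, 1485 AM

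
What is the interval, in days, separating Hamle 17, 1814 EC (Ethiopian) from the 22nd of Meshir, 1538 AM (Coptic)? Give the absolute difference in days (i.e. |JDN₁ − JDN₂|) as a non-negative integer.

145

JDN of the first date = 2386735.
JDN of the second date = 2386590.
|2386590 − 2386735| = 145.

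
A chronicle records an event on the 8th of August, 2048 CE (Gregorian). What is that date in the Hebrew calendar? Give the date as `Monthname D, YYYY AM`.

Julian Day Number of the source date = 2469297.
Converting JDN 2469297 to the Hebrew calendar gives 29 Av 5808 AM.

Av 29, 5808 AM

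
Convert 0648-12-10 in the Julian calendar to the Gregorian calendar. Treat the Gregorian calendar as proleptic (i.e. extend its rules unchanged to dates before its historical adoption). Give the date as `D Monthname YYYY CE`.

At this point the Julian calendar is 3 days behind the Gregorian.
10 December 648 Julian + 3 days → 13 December 648 Gregorian.

13 December 648 CE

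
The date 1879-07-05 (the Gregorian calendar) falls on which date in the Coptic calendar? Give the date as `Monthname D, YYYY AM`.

Both dates share Julian Day Number 2407536; in the Coptic calendar that is 29 Paoni 1595 AM.

Paoni 29, 1595 AM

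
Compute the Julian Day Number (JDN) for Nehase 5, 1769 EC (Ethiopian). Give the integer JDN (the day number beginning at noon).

2370317

In the Gregorian calendar the same day is 9 August 1777.
JDN 2451545 is 1 January 2000 CE (Gregorian); the target day is −81228 days from there, so JDN = 2370317.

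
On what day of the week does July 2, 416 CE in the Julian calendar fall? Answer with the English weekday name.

Sunday

This is JDN 1873185 (3 July 416 Gregorian).
1873185 ≡ 6 (mod 7); counting from Monday = 0 gives Sunday.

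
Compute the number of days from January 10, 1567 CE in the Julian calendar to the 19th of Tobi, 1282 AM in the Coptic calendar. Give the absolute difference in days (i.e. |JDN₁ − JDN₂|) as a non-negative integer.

JDN of the first date = 2293414.
JDN of the second date = 2293053.
|2293053 − 2293414| = 361.

361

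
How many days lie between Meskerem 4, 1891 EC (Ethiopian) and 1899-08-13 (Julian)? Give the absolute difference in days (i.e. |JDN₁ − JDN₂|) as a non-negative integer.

JDN of the first date = 2414546.
JDN of the second date = 2414892.
|2414892 − 2414546| = 346.

346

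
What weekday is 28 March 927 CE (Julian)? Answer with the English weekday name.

Equivalently 2 April 927 Gregorian, JDN 2059731.
2059731 ≡ 2 (mod 7); counting from Monday = 0 gives Wednesday.

Wednesday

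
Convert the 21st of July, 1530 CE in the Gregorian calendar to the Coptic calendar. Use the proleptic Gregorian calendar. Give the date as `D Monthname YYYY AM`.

17 Epip 1246 AM

Both dates share Julian Day Number 2280082; in the Coptic calendar that is 17 Epip 1246 AM.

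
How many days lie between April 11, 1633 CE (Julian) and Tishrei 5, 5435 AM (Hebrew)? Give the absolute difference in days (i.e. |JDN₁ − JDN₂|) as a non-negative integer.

15142

JDN of the first date = 2317612.
JDN of the second date = 2332754.
|2332754 − 2317612| = 15142.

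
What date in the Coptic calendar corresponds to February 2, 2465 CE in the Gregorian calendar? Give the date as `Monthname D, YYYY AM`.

Julian Day Number of the source date = 2621416.
Converting JDN 2621416 to the Coptic calendar gives 22 Tobi 2181 AM.

Tobi 22, 2181 AM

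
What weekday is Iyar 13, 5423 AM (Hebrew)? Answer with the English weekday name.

Sunday

In the Gregorian calendar this is 20 May 1663 (JDN 2328598).
Since JDN mod 7 = 6 (0 = Monday), the day is Sunday.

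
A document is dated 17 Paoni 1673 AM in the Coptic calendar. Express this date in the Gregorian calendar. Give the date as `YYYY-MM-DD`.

1957-06-24

Julian Day Number of the source date = 2436014.
Converting JDN 2436014 to the Gregorian calendar gives 24 June 1957 CE.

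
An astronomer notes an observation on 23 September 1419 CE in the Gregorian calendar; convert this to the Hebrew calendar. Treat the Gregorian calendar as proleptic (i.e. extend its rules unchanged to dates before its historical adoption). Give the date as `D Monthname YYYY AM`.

23 Elul 5179 AM

Both dates share Julian Day Number 2239604; in the Hebrew calendar that is 23 Elul 5179 AM.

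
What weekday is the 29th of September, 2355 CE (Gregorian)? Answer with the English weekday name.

2581477 ≡ 3 (mod 7); counting from Monday = 0 gives Thursday.

Thursday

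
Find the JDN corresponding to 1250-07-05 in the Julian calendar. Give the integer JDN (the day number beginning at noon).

2177806

Equivalently 12 July 1250 (proleptic Gregorian).
JDN 2299161 is 15 October 1582 CE (Gregorian); the target day is −121355 days from there, so JDN = 2177806.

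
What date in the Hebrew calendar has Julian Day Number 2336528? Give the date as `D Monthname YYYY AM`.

JDN 2336528 is 3 February 1685 in the Gregorian calendar.
In the Hebrew calendar that day is 29 Shevat 5445 AM.

29 Shevat 5445 AM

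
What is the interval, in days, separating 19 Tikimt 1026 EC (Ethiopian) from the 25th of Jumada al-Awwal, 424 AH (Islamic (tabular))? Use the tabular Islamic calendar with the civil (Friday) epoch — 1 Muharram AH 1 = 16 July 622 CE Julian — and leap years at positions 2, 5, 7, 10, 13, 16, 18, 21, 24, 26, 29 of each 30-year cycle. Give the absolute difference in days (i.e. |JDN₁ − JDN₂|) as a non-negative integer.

First date → JDN 2098650; second date → JDN 2098479.
The interval is |2098650 − 2098479| = 171 days.

171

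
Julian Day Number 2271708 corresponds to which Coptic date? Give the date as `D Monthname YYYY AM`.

JDN 2271708 is 17 August 1507 in the proleptic Gregorian calendar.
In the Coptic calendar that day is 14 Mesori 1223 AM.

14 Mesori 1223 AM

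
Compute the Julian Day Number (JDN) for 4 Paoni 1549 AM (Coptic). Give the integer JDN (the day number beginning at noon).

2390710

Equivalently 10 June 1833 (Gregorian).
JDN 2400001 is 17 November 1858 CE (Gregorian), MJD 0; the target day is −9291 days from there, so JDN = 2390710.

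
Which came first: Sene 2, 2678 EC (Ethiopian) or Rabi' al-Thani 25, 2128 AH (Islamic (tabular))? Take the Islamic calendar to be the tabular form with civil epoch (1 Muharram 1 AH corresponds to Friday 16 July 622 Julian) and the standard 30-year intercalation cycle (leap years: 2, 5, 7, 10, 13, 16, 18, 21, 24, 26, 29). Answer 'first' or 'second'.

first

First date → JDN 2702266; second date → JDN 2702291.
JDN 2702266 < JDN 2702291, so the first date is earlier.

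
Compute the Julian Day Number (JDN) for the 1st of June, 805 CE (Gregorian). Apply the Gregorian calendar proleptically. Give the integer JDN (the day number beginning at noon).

2015232

JDN 2451545 is 1 January 2000 CE (Gregorian); the target day is −436313 days from there, so JDN = 2015232.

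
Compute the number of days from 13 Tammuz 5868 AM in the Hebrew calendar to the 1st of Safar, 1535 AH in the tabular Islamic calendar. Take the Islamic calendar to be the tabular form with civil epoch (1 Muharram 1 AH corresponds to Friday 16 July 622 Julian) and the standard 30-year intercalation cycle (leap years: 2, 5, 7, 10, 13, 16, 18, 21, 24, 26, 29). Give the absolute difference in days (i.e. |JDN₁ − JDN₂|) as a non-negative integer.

904

First date → JDN 2491164; second date → JDN 2492068.
The interval is |2491164 − 2492068| = 904 days.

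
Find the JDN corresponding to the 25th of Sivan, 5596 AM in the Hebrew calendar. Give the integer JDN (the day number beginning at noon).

2391806

Equivalently 10 June 1836 (Gregorian).
JDN 2451545 is 1 January 2000 CE (Gregorian); the target day is −59739 days from there, so JDN = 2391806.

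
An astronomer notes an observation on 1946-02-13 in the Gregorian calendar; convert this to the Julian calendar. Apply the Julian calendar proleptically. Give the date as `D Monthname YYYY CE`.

31 January 1946 CE

For dates in this range the Gregorian date is 13 days ahead of the Julian.
13 February 1946 Gregorian − 13 days → 31 January 1946 Julian.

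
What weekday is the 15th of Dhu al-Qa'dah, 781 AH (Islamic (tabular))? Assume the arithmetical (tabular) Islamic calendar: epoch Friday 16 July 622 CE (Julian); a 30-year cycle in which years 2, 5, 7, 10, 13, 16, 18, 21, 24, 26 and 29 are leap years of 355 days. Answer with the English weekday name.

Equivalently 1 March 1380 Gregorian, JDN 2225155.
JDN 2225155 mod 7 = 2, and JDN 0 was a Monday, so this is a Wednesday.

Wednesday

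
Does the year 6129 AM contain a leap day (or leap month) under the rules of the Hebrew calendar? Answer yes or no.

yes

Hebrew year 6129 is year 11 of its 19-year Metonic cycle; leap years are at positions 3, 6, 8, 11, 14, 17, 19, so it is a leap year (13 months).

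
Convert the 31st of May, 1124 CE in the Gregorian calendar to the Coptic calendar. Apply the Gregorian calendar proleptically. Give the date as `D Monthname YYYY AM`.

Julian Day Number of the source date = 2131743.
Converting JDN 2131743 to the Coptic calendar gives 29 Pashons 840 AM.

29 Pashons 840 AM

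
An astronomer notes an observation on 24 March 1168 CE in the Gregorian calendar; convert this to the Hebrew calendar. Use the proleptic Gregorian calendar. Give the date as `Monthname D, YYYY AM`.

Nisan 6, 4928 AM

Julian Day Number of the source date = 2147746.
Converting JDN 2147746 to the Hebrew calendar gives 6 Nisan 4928 AM.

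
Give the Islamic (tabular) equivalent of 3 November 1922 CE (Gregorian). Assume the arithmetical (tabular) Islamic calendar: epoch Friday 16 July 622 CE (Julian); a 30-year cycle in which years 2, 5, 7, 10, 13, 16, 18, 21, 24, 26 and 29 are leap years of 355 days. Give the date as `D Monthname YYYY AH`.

13 Rabi' al-Awwal 1341 AH

Both dates share Julian Day Number 2423362; in the tabular Islamic calendar that is 13 Rabi' al-Awwal 1341 AH.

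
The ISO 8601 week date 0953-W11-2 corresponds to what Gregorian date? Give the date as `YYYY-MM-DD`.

ISO week 1 of 953 is the week containing the first Thursday of 953.
Week 11, day 2 (Tuesday) lands on 0953-03-13.

0953-03-13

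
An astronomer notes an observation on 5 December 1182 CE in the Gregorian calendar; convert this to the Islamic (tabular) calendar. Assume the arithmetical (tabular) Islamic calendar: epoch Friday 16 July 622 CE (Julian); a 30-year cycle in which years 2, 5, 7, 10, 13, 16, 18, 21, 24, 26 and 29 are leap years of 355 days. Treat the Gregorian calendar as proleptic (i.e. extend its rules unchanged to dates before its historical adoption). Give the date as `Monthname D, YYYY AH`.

Both dates share Julian Day Number 2153115; in the tabular Islamic calendar that is 29 Rajab 578 AH.

Rajab 29, 578 AH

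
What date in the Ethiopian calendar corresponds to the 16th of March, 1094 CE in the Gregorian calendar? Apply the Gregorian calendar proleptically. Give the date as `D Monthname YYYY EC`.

Julian Day Number of the source date = 2120710.
Converting JDN 2120710 to the Ethiopian calendar gives 14 Megabit 1086 EC.

14 Megabit 1086 EC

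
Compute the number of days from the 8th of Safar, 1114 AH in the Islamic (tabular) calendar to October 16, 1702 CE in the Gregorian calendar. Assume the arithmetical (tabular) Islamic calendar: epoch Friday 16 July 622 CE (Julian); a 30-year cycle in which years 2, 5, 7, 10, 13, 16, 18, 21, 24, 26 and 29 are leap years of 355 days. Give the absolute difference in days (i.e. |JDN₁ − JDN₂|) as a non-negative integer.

104

JDN of the first date = 2342887.
JDN of the second date = 2342991.
|2342991 − 2342887| = 104.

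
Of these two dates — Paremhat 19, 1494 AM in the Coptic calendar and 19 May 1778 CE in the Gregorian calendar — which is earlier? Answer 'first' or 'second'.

first

The two dates have Julian Day Numbers 2370546 and 2370600 respectively.
Since 2370546 < 2370600, the first date comes first.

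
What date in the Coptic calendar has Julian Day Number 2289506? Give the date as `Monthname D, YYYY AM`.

JDN 2289506 is 9 May 1556 in the proleptic Gregorian calendar.
In the Coptic calendar that day is Pashons 4, 1272 AM.

Pashons 4, 1272 AM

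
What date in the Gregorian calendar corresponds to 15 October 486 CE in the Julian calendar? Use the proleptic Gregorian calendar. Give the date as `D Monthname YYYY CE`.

For dates in this range the Gregorian date is 1 day ahead of the Julian.
15 October 486 Julian + 1 day → 16 October 486 Gregorian.

16 October 486 CE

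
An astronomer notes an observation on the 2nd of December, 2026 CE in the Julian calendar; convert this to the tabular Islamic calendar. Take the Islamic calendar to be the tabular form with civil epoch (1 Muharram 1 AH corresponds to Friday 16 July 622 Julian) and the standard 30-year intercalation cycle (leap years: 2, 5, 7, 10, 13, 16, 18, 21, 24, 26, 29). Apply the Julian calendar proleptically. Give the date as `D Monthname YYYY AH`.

5 Rajab 1448 AH

Julian Day Number of the source date = 2461390.
Converting JDN 2461390 to the tabular Islamic calendar gives 5 Rajab 1448 AH.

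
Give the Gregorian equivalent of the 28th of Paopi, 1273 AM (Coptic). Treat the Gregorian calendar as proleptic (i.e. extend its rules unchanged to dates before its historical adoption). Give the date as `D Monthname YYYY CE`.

4 November 1556 CE

Julian Day Number of the source date = 2289685.
Converting JDN 2289685 to the Gregorian calendar gives 4 November 1556 CE.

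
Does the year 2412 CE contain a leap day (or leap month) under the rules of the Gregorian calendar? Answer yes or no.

2412 is divisible by 4 and not by 100, so it is a leap year.

yes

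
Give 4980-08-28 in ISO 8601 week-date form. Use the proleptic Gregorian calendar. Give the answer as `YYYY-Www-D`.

The weekday is Monday (ISO weekday 1).
That Monday belongs to ISO week 35 of ISO year 4980.

4980-W35-1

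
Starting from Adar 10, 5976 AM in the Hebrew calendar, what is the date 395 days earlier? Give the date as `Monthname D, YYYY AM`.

Tevet 29, 5975 AM

The starting date is JDN 2530497; 2530497 − 395 = 2530102.
JDN 2530102 corresponds to Tevet 29, 5975 AM.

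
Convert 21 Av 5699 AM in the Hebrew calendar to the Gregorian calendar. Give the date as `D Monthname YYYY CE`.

Julian Day Number of the source date = 2429482.
Converting JDN 2429482 to the Gregorian calendar gives 6 August 1939 CE.

6 August 1939 CE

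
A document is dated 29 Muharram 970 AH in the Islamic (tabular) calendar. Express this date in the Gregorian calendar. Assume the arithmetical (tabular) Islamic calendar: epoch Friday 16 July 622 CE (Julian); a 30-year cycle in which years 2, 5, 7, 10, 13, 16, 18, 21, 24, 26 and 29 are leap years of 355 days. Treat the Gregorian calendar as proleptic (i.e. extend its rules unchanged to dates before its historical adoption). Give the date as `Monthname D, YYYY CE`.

October 8, 1562 CE

Both dates share Julian Day Number 2291849; in the Gregorian calendar that is 8 October 1562 CE.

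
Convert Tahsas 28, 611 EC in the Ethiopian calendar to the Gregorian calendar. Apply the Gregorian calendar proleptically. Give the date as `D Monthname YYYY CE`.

27 December 618 CE

Both dates share Julian Day Number 1947140; in the Gregorian calendar that is 27 December 618 CE.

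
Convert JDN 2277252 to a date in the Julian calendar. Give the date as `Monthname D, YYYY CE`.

October 11, 1522 CE

JDN 2277252 is 21 October 1522 in the proleptic Gregorian calendar.
In the Julian calendar that day is October 11, 1522 CE.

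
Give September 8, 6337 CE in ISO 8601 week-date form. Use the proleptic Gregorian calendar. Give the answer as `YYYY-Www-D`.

6337-W36-3

The weekday is Wednesday (ISO weekday 3).
That Wednesday belongs to ISO week 36 of ISO year 6337.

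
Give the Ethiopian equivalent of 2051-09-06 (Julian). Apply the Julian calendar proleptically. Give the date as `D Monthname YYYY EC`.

8 Meskerem 2044 EC

Both dates share Julian Day Number 2470434; in the Ethiopian calendar that is 8 Meskerem 2044 EC.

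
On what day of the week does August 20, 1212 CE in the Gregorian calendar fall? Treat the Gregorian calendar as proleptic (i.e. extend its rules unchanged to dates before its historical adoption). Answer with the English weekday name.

JDN 2163966 mod 7 = 0, and JDN 0 was a Monday, so this is a Monday.

Monday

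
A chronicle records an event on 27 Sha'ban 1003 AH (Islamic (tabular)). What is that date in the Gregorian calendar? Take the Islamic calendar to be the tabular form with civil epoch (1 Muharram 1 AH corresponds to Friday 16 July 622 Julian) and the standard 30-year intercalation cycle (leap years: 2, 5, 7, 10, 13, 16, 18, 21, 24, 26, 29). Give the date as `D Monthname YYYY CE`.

Both dates share Julian Day Number 2303748; in the Gregorian calendar that is 7 May 1595 CE.

7 May 1595 CE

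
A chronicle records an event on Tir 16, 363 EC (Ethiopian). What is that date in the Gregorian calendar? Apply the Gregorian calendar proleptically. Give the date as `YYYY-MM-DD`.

Julian Day Number of the source date = 1856576.
Converting JDN 1856576 to the Gregorian calendar gives 12 January 371 CE.

0371-01-12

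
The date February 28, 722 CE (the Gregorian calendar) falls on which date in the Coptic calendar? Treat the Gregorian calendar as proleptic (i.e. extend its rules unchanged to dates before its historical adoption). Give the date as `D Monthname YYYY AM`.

30 Meshir 438 AM

Julian Day Number of the source date = 1984823.
Converting JDN 1984823 to the Coptic calendar gives 30 Meshir 438 AM.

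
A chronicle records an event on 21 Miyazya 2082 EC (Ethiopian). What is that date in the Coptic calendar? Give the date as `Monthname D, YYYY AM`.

Parmouti 21, 1806 AM

Julian Day Number of the source date = 2484536.
Converting JDN 2484536 to the Coptic calendar gives 21 Parmouti 1806 AM.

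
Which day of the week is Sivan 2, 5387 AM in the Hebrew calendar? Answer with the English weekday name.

This is JDN 2315446 (17 May 1627 Gregorian).
JDN 2315446 mod 7 = 0, and JDN 0 was a Monday, so this is a Monday.

Monday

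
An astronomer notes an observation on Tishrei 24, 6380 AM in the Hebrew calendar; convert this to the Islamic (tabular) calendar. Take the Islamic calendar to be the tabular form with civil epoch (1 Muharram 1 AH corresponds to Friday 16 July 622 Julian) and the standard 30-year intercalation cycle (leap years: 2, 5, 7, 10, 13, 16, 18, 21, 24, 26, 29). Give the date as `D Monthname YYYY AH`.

Both dates share Julian Day Number 2677927; in the tabular Islamic calendar that is 24 Rajab 2059 AH.

24 Rajab 2059 AH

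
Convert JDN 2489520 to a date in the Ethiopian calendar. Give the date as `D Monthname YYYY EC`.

11 Tahsas 2096 EC

The Gregorian equivalent of JDN 2489520 is 22 December 2103.
In the Ethiopian calendar that day is 11 Tahsas 2096 EC.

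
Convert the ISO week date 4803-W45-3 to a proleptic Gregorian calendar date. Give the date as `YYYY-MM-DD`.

4803-11-05

ISO week 1 of 4803 is the week containing the first Thursday of 4803.
Week 45, day 3 (Wednesday) lands on 4803-11-05.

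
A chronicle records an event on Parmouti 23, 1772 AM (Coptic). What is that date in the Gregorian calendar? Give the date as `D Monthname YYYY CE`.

Both dates share Julian Day Number 2472120; in the Gregorian calendar that is 1 May 2056 CE.

1 May 2056 CE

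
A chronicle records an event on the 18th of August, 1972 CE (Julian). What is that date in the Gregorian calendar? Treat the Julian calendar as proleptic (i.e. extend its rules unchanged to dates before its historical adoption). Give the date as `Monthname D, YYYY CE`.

For dates in this range the Gregorian date is 13 days ahead of the Julian.
18 August 1972 Julian + 13 days → 31 August 1972 Gregorian.

August 31, 1972 CE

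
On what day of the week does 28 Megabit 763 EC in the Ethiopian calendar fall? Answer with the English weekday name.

This is JDN 2002748 (28 March 771 Gregorian).
Since JDN mod 7 = 6 (0 = Monday), the day is Sunday.

Sunday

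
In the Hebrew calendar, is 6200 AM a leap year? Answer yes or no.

yes

Hebrew year 6200 is year 6 of its 19-year Metonic cycle; leap years are at positions 3, 6, 8, 11, 14, 17, 19, so it is a leap year (13 months).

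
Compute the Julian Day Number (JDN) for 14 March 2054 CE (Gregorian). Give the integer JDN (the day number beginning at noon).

2471341

JDN 2451545 is 1 January 2000 CE (Gregorian); the target day is +19796 days from there, so JDN = 2471341.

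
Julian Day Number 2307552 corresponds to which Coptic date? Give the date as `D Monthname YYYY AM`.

The Gregorian equivalent of JDN 2307552 is 5 October 1605.
In the Coptic calendar that day is 28 Thout 1322 AM.

28 Thout 1322 AM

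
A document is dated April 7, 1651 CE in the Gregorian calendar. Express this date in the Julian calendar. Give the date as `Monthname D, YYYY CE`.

March 28, 1651 CE

For dates in this range the Gregorian date is 10 days ahead of the Julian.
7 April 1651 Gregorian − 10 days → 28 March 1651 Julian.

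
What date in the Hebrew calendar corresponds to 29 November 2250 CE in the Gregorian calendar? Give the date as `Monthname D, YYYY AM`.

Kislev 3, 6011 AM

Both dates share Julian Day Number 2543188; in the Hebrew calendar that is 3 Kislev 6011 AM.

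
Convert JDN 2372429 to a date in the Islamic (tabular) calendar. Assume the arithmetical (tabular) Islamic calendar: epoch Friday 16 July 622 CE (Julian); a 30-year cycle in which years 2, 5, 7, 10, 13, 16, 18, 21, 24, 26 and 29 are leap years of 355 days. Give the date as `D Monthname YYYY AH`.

19 Jumada al-Thani 1197 AH

JDN 2372429 is 22 May 1783 in the Gregorian calendar.
In the tabular Islamic calendar that day is 19 Jumada al-Thani 1197 AH.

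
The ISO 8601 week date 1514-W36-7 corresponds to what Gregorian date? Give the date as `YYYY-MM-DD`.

1514-09-06

ISO week 1 of 1514 is the week containing the first Thursday of 1514.
Week 36, day 7 (Sunday) lands on 1514-09-06.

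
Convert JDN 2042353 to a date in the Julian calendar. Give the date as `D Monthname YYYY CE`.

The proleptic Gregorian equivalent of JDN 2042353 is 2 September 879.
In the Julian calendar that day is 29 August 879 CE.

29 August 879 CE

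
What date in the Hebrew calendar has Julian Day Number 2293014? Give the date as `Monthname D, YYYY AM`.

Tevet 14, 5326 AM

The proleptic Gregorian equivalent of JDN 2293014 is 16 December 1565.
In the Hebrew calendar that day is Tevet 14, 5326 AM.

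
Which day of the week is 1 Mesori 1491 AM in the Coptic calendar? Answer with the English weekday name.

This is JDN 2369582 (5 August 1775 Gregorian).
Since JDN mod 7 = 5 (0 = Monday), the day is Saturday.

Saturday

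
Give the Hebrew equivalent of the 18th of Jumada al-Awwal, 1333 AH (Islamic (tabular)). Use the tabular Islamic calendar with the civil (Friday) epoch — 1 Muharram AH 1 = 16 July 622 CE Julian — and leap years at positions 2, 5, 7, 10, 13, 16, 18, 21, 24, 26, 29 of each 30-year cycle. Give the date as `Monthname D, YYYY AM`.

Nisan 19, 5675 AM

The source date corresponds to 3 April 1915 in the Gregorian calendar (JDN 2420591).
That day falls on 19 Nisan 5675 AM in the Hebrew calendar.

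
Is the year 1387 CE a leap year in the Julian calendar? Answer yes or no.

no

1387 mod 4 = 3, so it is a common year in the Julian calendar.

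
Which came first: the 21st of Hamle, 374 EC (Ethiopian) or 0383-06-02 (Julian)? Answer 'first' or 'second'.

The two dates have Julian Day Numbers 1860779 and 1861101 respectively.
Since 1860779 < 1861101, the first date comes first.

first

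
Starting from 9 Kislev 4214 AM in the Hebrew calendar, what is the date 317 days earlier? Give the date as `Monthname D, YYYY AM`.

Counting 317 days back from JDN 1886846 reaches JDN 1886529, which is Shevat 18, 4213 AM.

Shevat 18, 4213 AM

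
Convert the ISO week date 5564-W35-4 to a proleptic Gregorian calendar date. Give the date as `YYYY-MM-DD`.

5564-08-27

ISO week 1 of 5564 is the week containing the first Thursday of 5564.
Week 35, day 4 (Thursday) lands on 5564-08-27.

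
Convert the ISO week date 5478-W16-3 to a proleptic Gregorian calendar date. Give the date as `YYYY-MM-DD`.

ISO week 1 of 5478 is the week containing the first Thursday of 5478.
Week 16, day 3 (Wednesday) lands on 5478-04-17.

5478-04-17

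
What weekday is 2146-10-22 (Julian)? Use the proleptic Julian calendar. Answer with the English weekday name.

Saturday

This is JDN 2505179 (5 November 2146 Gregorian).
Since JDN mod 7 = 5 (0 = Monday), the day is Saturday.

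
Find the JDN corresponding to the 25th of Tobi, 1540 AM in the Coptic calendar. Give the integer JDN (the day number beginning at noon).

In the Gregorian calendar the same day is 2 February 1824.
JDN 2400001 is 17 November 1858 CE (Gregorian), MJD 0; the target day is −12707 days from there, so JDN = 2387294.

2387294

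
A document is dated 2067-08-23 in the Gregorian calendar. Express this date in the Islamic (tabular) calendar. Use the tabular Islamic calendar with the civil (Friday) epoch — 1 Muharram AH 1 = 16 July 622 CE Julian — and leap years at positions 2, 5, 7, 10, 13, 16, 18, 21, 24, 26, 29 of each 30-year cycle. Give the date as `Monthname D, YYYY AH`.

Jumada al-Thani 12, 1490 AH

Both dates share Julian Day Number 2476251; in the tabular Islamic calendar that is 12 Jumada al-Thani 1490 AH.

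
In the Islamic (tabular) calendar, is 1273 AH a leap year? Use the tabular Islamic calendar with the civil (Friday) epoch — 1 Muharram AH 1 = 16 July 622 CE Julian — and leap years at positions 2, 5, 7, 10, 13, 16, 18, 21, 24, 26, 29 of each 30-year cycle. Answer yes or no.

yes

Year 1273 AH is year 13 of its 30-year cycle; leap positions are 2, 5, 7, 10, 13, 16, 18, 21, 24, 26, 29, so it is a leap year (355 days).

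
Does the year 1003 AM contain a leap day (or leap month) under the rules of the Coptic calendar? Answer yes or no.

yes

1003 mod 4 = 3; in the Coptic calendar a year is leap when year mod 4 = 3, so it is a leap year.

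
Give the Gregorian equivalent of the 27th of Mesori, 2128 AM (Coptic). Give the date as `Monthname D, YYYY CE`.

September 5, 2412 CE

Both dates share Julian Day Number 2602273; in the Gregorian calendar that is 5 September 2412 CE.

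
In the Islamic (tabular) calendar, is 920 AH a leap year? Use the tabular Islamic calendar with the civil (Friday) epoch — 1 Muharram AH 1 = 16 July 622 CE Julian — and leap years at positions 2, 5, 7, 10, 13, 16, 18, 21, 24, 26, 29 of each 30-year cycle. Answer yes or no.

Year 920 AH is year 20 of its 30-year cycle; leap positions are 2, 5, 7, 10, 13, 16, 18, 21, 24, 26, 29, so it is a common year (354 days).

no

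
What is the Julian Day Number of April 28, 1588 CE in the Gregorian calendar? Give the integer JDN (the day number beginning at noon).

2301183

JDN 2451545 is 1 January 2000 CE (Gregorian); the target day is −150362 days from there, so JDN = 2301183.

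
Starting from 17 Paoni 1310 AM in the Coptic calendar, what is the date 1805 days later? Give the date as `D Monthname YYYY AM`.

The starting date is JDN 2303428; 2303428 + 1805 = 2305233.
JDN 2305233 corresponds to 26 Pashons 1315 AM.

26 Pashons 1315 AM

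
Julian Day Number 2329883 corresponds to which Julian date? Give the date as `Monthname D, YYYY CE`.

The Gregorian equivalent of JDN 2329883 is 25 November 1666.
In the Julian calendar that day is November 15, 1666 CE.

November 15, 1666 CE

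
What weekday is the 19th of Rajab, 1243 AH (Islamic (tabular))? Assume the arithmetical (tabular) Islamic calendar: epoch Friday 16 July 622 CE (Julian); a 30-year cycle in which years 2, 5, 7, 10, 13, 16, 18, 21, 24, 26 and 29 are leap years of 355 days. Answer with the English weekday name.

Equivalently 5 February 1828 Gregorian, JDN 2388758.
Since JDN mod 7 = 1 (0 = Monday), the day is Tuesday.

Tuesday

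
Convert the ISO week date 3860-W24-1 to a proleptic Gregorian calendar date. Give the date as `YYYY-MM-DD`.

3860-06-11

ISO week 1 of 3860 is the week containing the first Thursday of 3860.
Week 24, day 1 (Monday) lands on 3860-06-11.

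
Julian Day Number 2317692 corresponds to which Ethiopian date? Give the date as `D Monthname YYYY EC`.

6 Hamle 1625 EC

JDN 2317692 is 10 July 1633 in the Gregorian calendar.
In the Ethiopian calendar that day is 6 Hamle 1625 EC.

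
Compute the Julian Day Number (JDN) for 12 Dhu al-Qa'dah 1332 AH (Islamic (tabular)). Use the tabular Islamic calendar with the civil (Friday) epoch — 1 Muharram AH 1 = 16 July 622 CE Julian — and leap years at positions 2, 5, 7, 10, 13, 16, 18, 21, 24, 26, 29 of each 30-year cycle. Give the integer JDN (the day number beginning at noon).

Equivalently 2 October 1914 (Gregorian).
JDN 2400001 is 17 November 1858 CE (Gregorian), MJD 0; the target day is +20407 days from there, so JDN = 2420408.

2420408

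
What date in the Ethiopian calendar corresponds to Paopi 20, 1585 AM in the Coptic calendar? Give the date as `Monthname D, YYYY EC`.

Both dates share Julian Day Number 2403635; in the Ethiopian calendar that is 20 Tikimt 1861 EC.

Tikimt 20, 1861 EC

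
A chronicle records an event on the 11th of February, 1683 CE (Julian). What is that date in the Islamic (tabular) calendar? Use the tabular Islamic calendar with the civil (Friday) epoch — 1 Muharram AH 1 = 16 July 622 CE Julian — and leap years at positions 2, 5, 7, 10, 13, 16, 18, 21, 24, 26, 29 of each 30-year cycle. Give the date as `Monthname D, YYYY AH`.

Julian Day Number of the source date = 2335815.
Converting JDN 2335815 to the tabular Islamic calendar gives 23 Safar 1094 AH.

Safar 23, 1094 AH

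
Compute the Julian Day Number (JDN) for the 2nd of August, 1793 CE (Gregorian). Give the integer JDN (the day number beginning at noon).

JDN 2400001 is 17 November 1858 CE (Gregorian), MJD 0; the target day is −23847 days from there, so JDN = 2376154.

2376154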